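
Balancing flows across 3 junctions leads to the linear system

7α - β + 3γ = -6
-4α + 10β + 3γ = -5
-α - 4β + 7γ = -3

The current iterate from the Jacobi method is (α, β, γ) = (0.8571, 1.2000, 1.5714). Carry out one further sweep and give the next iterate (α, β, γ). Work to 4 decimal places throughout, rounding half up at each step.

(-1.3592, -0.6286, 0.3796)

One sweep:
  α = (-6 - (-1)·1.2000 - (3)·1.5714) / (7) = -1.3592
  β = (-5 - (-4)·0.8571 - (3)·1.5714) / (10) = -0.6286
  γ = (-3 - (-1)·0.8571 - (-4)·1.2000) / (7) = 0.3796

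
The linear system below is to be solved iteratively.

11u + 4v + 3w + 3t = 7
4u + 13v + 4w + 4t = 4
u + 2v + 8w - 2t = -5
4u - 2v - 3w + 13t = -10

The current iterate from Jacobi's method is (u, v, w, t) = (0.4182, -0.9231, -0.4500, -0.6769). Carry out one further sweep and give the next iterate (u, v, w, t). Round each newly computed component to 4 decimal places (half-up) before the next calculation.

(1.2794, 0.5258, -0.6157, -1.1438)

One sweep:
  u = (7 - (4)·-0.9231 - (3)·-0.4500 - (3)·-0.6769) / (11) = 1.2794
  v = (4 - (4)·0.4182 - (4)·-0.4500 - (4)·-0.6769) / (13) = 0.5258
  w = (-5 - (1)·0.4182 - (2)·-0.9231 - (-2)·-0.6769) / (8) = -0.6157
  t = (-10 - (4)·0.4182 - (-2)·-0.9231 - (-3)·-0.4500) / (13) = -1.1438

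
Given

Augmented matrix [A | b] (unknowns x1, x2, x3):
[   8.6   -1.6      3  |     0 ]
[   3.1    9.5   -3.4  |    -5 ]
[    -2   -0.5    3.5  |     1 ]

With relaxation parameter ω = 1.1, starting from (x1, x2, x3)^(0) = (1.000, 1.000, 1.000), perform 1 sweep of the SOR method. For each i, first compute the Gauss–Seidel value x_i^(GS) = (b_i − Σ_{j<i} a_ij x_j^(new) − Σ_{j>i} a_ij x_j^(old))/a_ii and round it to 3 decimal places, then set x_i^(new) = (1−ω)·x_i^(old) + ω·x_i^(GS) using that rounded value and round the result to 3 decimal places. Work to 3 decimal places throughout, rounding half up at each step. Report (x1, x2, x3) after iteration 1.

Iteration 1:
  x1: GS value = (0 - (-1.6)·1.000 - (3)·1.000) / (8.6) = -0.163;  x1 ← (1−ω)·1.000 + ω·-0.163 = -0.279
  x2: GS value = (-5 - (3.1)·-0.279 - (-3.4)·1.000) / (9.5) = -0.077;  x2 ← (1−ω)·1.000 + ω·-0.077 = -0.185
  x3: GS value = (1 - (-2)·-0.279 - (-0.5)·-0.185) / (3.5) = 0.100;  x3 ← (1−ω)·1.000 + ω·0.100 = 0.010

(-0.279, -0.185, 0.010)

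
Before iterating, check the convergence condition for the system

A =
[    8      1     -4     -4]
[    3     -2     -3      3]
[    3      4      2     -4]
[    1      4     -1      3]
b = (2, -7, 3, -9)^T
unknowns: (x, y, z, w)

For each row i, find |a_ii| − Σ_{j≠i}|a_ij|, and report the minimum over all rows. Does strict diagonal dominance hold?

-9

row 1: |8| − (1+4+4) = -1
row 2: |-2| − (3+3+3) = -7
row 3: |2| − (3+4+4) = -9
row 4: |3| − (1+4+1) = -3
minimum over rows = -9 → not strictly diagonally dominant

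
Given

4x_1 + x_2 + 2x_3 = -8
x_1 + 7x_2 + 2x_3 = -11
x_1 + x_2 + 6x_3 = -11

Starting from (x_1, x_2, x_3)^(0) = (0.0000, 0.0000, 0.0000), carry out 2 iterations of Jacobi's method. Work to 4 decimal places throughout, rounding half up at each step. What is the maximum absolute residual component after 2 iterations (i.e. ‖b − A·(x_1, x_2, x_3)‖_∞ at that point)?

Iteration 1:
  x_1 = (-8 - (1)·0.0000 - (2)·0.0000) / (4) = -2.0000
  x_2 = (-11 - (1)·0.0000 - (2)·0.0000) / (7) = -1.5714
  x_3 = (-11 - (1)·0.0000 - (1)·0.0000) / (6) = -1.8333
Iteration 2:
  x_1 = (-8 - (1)·-1.5714 - (2)·-1.8333) / (4) = -0.6905
  x_2 = (-11 - (1)·-2.0000 - (2)·-1.8333) / (7) = -0.7619
  x_3 = (-11 - (1)·-2.0000 - (1)·-1.5714) / (6) = -1.2381
Residual b − A·x = (-1.9999, -2.5000, -2.1190); ∞-norm = 2.5000

2.5000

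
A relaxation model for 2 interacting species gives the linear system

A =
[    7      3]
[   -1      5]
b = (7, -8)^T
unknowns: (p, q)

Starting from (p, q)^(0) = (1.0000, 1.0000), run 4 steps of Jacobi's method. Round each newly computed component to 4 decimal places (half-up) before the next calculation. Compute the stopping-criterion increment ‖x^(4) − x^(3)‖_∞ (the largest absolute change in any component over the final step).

0.0881

Iteration 1:
  p = (7 - (3)·1.0000) / (7) = 0.5714
  q = (-8 - (-1)·1.0000) / (5) = -1.4000
Iteration 2:
  p = (7 - (3)·-1.4000) / (7) = 1.6000
  q = (-8 - (-1)·0.5714) / (5) = -1.4857
Iteration 3:
  p = (7 - (3)·-1.4857) / (7) = 1.6367
  q = (-8 - (-1)·1.6000) / (5) = -1.2800
Iteration 4:
  p = (7 - (3)·-1.2800) / (7) = 1.5486
  q = (-8 - (-1)·1.6367) / (5) = -1.2727
Change: (-0.0881, 0.0073) → max |·| = 0.0881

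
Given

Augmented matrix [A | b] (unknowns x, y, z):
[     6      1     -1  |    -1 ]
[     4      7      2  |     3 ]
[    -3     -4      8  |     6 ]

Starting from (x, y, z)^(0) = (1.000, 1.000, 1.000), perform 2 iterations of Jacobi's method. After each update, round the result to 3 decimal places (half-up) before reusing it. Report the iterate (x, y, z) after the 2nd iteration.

(0.176, 0.060, 0.473)

Iteration 1:
  x = (-1 - (1)·1.000 - (-1)·1.000) / (6) = -0.167
  y = (3 - (4)·1.000 - (2)·1.000) / (7) = -0.429
  z = (6 - (-3)·1.000 - (-4)·1.000) / (8) = 1.625
Iteration 2:
  x = (-1 - (1)·-0.429 - (-1)·1.625) / (6) = 0.176
  y = (3 - (4)·-0.167 - (2)·1.625) / (7) = 0.060
  z = (6 - (-3)·-0.167 - (-4)·-0.429) / (8) = 0.473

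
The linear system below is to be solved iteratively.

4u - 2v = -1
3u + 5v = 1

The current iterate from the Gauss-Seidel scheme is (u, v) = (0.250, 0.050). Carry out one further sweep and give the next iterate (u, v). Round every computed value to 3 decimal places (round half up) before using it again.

(-0.225, 0.335)

One sweep:
  u = (-1 - (-2)·0.050) / (4) = -0.225
  v = (1 - (3)·-0.225) / (5) = 0.335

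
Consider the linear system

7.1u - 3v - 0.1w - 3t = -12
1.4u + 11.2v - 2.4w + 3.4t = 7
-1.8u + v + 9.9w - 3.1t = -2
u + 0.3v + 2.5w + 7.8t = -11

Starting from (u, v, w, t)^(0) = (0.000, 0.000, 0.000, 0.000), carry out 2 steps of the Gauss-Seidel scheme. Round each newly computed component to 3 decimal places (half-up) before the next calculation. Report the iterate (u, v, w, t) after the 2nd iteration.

(-1.783, 1.035, -0.955, -0.915)

Iteration 1:
  u = (-12 - (-3)·0.000 - (-0.1)·0.000 - (-3)·0.000) / (7.1) = -1.690
  v = (7 - (1.4)·-1.690 - (-2.4)·0.000 - (3.4)·0.000) / (11.2) = 0.836
  w = (-2 - (-1.8)·-1.690 - (1)·0.836 - (-3.1)·0.000) / (9.9) = -0.594
  t = (-11 - (1)·-1.690 - (0.3)·0.836 - (2.5)·-0.594) / (7.8) = -1.035
Iteration 2:
  u = (-12 - (-3)·0.836 - (-0.1)·-0.594 - (-3)·-1.035) / (7.1) = -1.783
  v = (7 - (1.4)·-1.783 - (-2.4)·-0.594 - (3.4)·-1.035) / (11.2) = 1.035
  w = (-2 - (-1.8)·-1.783 - (1)·1.035 - (-3.1)·-1.035) / (9.9) = -0.955
  t = (-11 - (1)·-1.783 - (0.3)·1.035 - (2.5)·-0.955) / (7.8) = -0.915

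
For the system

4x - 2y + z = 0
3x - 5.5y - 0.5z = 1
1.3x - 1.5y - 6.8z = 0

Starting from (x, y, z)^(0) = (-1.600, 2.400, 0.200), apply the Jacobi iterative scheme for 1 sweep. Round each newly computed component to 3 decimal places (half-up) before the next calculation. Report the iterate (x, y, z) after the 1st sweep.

(1.150, -1.073, -0.835)

Iteration 1:
  x = (0 - (-2)·2.400 - (1)·0.200) / (4) = 1.150
  y = (1 - (3)·-1.600 - (-0.5)·0.200) / (-5.5) = -1.073
  z = (0 - (1.3)·-1.600 - (-1.5)·2.400) / (-6.8) = -0.835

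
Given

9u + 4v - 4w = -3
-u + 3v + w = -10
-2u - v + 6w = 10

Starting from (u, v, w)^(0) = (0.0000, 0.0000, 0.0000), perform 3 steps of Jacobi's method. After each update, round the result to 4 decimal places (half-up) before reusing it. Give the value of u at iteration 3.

1.8889

Iteration 1:
  u = (-3 - (4)·0.0000 - (-4)·0.0000) / (9) = -0.3333
  v = (-10 - (-1)·0.0000 - (1)·0.0000) / (3) = -3.3333
  w = (10 - (-2)·0.0000 - (-1)·0.0000) / (6) = 1.6667
Iteration 2:
  u = (-3 - (4)·-3.3333 - (-4)·1.6667) / (9) = 1.8889
  v = (-10 - (-1)·-0.3333 - (1)·1.6667) / (3) = -4.0000
  w = (10 - (-2)·-0.3333 - (-1)·-3.3333) / (6) = 1.0000
Iteration 3:
  u = (-3 - (4)·-4.0000 - (-4)·1.0000) / (9) = 1.8889
  v = (-10 - (-1)·1.8889 - (1)·1.0000) / (3) = -3.0370
  w = (10 - (-2)·1.8889 - (-1)·-4.0000) / (6) = 1.6296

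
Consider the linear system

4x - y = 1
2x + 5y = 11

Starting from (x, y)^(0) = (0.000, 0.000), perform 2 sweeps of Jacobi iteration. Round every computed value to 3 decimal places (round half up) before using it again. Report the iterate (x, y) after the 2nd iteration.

Iteration 1:
  x = (1 - (-1)·0.000) / (4) = 0.250
  y = (11 - (2)·0.000) / (5) = 2.200
Iteration 2:
  x = (1 - (-1)·2.200) / (4) = 0.800
  y = (11 - (2)·0.250) / (5) = 2.100

(0.800, 2.100)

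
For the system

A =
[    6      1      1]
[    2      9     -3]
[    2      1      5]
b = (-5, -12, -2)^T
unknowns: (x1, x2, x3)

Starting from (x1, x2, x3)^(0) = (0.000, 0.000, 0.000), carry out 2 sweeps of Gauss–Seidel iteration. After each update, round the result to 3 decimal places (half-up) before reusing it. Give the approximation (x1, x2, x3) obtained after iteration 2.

Iteration 1:
  x1 = (-5 - (1)·0.000 - (1)·0.000) / (6) = -0.833
  x2 = (-12 - (2)·-0.833 - (-3)·0.000) / (9) = -1.148
  x3 = (-2 - (2)·-0.833 - (1)·-1.148) / (5) = 0.163
Iteration 2:
  x1 = (-5 - (1)·-1.148 - (1)·0.163) / (6) = -0.669
  x2 = (-12 - (2)·-0.669 - (-3)·0.163) / (9) = -1.130
  x3 = (-2 - (2)·-0.669 - (1)·-1.130) / (5) = 0.094

(-0.669, -1.130, 0.094)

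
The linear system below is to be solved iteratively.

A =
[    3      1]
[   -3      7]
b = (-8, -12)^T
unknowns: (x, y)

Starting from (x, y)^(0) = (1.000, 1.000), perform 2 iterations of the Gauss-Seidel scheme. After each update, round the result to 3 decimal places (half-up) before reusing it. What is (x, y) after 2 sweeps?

Iteration 1:
  x = (-8 - (1)·1.000) / (3) = -3.000
  y = (-12 - (-3)·-3.000) / (7) = -3.000
Iteration 2:
  x = (-8 - (1)·-3.000) / (3) = -1.667
  y = (-12 - (-3)·-1.667) / (7) = -2.429

(-1.667, -2.429)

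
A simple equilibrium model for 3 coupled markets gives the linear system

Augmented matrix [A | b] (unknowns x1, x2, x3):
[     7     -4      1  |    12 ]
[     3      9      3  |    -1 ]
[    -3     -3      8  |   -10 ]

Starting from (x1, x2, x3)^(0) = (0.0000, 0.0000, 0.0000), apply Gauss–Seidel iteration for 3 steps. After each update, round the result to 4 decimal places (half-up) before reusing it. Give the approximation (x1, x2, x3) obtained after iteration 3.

Iteration 1:
  x1 = (12 - (-4)·0.0000 - (1)·0.0000) / (7) = 1.7143
  x2 = (-1 - (3)·1.7143 - (3)·0.0000) / (9) = -0.6825
  x3 = (-10 - (-3)·1.7143 - (-3)·-0.6825) / (8) = -0.8631
Iteration 2:
  x1 = (12 - (-4)·-0.6825 - (1)·-0.8631) / (7) = 1.4476
  x2 = (-1 - (3)·1.4476 - (3)·-0.8631) / (9) = -0.3059
  x3 = (-10 - (-3)·1.4476 - (-3)·-0.3059) / (8) = -0.8219
Iteration 3:
  x1 = (12 - (-4)·-0.3059 - (1)·-0.8219) / (7) = 1.6569
  x2 = (-1 - (3)·1.6569 - (3)·-0.8219) / (9) = -0.3894
  x3 = (-10 - (-3)·1.6569 - (-3)·-0.3894) / (8) = -0.7747

(1.6569, -0.3894, -0.7747)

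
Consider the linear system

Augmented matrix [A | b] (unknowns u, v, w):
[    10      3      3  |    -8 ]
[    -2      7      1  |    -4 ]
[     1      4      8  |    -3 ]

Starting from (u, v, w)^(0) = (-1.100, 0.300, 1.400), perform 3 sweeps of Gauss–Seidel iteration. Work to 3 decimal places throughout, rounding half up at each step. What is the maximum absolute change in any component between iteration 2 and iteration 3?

0.032

Iteration 1:
  u = (-8 - (3)·0.300 - (3)·1.400) / (10) = -1.310
  v = (-4 - (-2)·-1.310 - (1)·1.400) / (7) = -1.146
  w = (-3 - (1)·-1.310 - (4)·-1.146) / (8) = 0.362
Iteration 2:
  u = (-8 - (3)·-1.146 - (3)·0.362) / (10) = -0.565
  v = (-4 - (-2)·-0.565 - (1)·0.362) / (7) = -0.785
  w = (-3 - (1)·-0.565 - (4)·-0.785) / (8) = 0.088
Iteration 3:
  u = (-8 - (3)·-0.785 - (3)·0.088) / (10) = -0.591
  v = (-4 - (-2)·-0.591 - (1)·0.088) / (7) = -0.753
  w = (-3 - (1)·-0.591 - (4)·-0.753) / (8) = 0.075
Change: (-0.026, 0.032, -0.013) → max |·| = 0.032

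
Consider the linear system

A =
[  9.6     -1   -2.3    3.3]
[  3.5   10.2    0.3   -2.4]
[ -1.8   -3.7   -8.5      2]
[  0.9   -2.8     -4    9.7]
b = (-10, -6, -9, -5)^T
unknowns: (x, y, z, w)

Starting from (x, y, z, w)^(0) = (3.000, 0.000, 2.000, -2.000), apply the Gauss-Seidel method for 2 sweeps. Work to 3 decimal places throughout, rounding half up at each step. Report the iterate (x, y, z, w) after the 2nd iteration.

(-0.762, -0.457, 1.320, -0.032)

Iteration 1:
  x = (-10 - (-1)·0.000 - (-2.3)·2.000 - (3.3)·-2.000) / (9.6) = 0.125
  y = (-6 - (3.5)·0.125 - (0.3)·2.000 - (-2.4)·-2.000) / (10.2) = -1.161
  z = (-9 - (-1.8)·0.125 - (-3.7)·-1.161 - (2)·-2.000) / (-8.5) = 1.067
  w = (-5 - (0.9)·0.125 - (-2.8)·-1.161 - (-4)·1.067) / (9.7) = -0.422
Iteration 2:
  x = (-10 - (-1)·-1.161 - (-2.3)·1.067 - (3.3)·-0.422) / (9.6) = -0.762
  y = (-6 - (3.5)·-0.762 - (0.3)·1.067 - (-2.4)·-0.422) / (10.2) = -0.457
  z = (-9 - (-1.8)·-0.762 - (-3.7)·-0.457 - (2)·-0.422) / (-8.5) = 1.320
  w = (-5 - (0.9)·-0.762 - (-2.8)·-0.457 - (-4)·1.320) / (9.7) = -0.032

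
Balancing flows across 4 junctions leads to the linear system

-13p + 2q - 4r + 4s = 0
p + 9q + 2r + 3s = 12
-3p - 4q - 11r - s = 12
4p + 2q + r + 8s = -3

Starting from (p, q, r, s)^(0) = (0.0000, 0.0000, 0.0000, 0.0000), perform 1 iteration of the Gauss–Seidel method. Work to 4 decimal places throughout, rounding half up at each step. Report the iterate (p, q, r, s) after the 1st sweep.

(0.0000, 1.3333, -1.5757, -0.5114)

Iteration 1:
  p = (0 - (2)·0.0000 - (-4)·0.0000 - (4)·0.0000) / (-13) = 0.0000
  q = (12 - (1)·0.0000 - (2)·0.0000 - (3)·0.0000) / (9) = 1.3333
  r = (12 - (-3)·0.0000 - (-4)·1.3333 - (-1)·0.0000) / (-11) = -1.5757
  s = (-3 - (4)·0.0000 - (2)·1.3333 - (1)·-1.5757) / (8) = -0.5114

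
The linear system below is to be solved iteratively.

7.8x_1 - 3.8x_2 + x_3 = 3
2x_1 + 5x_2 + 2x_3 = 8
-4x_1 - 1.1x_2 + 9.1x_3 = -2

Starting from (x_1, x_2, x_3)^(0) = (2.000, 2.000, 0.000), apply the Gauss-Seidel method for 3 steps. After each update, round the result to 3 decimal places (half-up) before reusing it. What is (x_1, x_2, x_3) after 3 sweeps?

(0.868, 1.143, 0.300)

Iteration 1:
  x_1 = (3 - (-3.8)·2.000 - (1)·0.000) / (7.8) = 1.359
  x_2 = (8 - (2)·1.359 - (2)·0.000) / (5) = 1.056
  x_3 = (-2 - (-4)·1.359 - (-1.1)·1.056) / (9.1) = 0.505
Iteration 2:
  x_1 = (3 - (-3.8)·1.056 - (1)·0.505) / (7.8) = 0.834
  x_2 = (8 - (2)·0.834 - (2)·0.505) / (5) = 1.064
  x_3 = (-2 - (-4)·0.834 - (-1.1)·1.064) / (9.1) = 0.275
Iteration 3:
  x_1 = (3 - (-3.8)·1.064 - (1)·0.275) / (7.8) = 0.868
  x_2 = (8 - (2)·0.868 - (2)·0.275) / (5) = 1.143
  x_3 = (-2 - (-4)·0.868 - (-1.1)·1.143) / (9.1) = 0.300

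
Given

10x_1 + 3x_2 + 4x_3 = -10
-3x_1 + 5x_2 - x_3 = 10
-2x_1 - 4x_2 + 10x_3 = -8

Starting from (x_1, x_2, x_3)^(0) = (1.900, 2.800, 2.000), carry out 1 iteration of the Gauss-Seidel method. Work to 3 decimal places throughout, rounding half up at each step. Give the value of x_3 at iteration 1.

-1.002

Iteration 1:
  x_1 = (-10 - (3)·2.800 - (4)·2.000) / (10) = -2.640
  x_2 = (10 - (-3)·-2.640 - (-1)·2.000) / (5) = 0.816
  x_3 = (-8 - (-2)·-2.640 - (-4)·0.816) / (10) = -1.002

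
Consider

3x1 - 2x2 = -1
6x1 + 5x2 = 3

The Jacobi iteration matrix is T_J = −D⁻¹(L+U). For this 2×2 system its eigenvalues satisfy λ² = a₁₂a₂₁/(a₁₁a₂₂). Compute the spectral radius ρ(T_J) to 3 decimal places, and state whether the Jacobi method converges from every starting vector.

a₁₂a₂₁/(a₁₁a₂₂) = (-2)·(6) / ((3)·(5)) = -0.800000
ρ = √|-0.800000| = √0.800000 = 0.894
ρ < 1, so Jacobi converges

0.894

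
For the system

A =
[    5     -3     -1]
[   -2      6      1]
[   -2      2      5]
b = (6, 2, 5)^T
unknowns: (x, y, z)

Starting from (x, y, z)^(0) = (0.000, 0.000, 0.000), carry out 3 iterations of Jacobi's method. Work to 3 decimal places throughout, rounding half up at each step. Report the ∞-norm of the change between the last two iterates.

0.210

Iteration 1:
  x = (6 - (-3)·0.000 - (-1)·0.000) / (5) = 1.200
  y = (2 - (-2)·0.000 - (1)·0.000) / (6) = 0.333
  z = (5 - (-2)·0.000 - (2)·0.000) / (5) = 1.000
Iteration 2:
  x = (6 - (-3)·0.333 - (-1)·1.000) / (5) = 1.600
  y = (2 - (-2)·1.200 - (1)·1.000) / (6) = 0.567
  z = (5 - (-2)·1.200 - (2)·0.333) / (5) = 1.347
Iteration 3:
  x = (6 - (-3)·0.567 - (-1)·1.347) / (5) = 1.810
  y = (2 - (-2)·1.600 - (1)·1.347) / (6) = 0.642
  z = (5 - (-2)·1.600 - (2)·0.567) / (5) = 1.413
Change: (0.210, 0.075, 0.066) → max |·| = 0.210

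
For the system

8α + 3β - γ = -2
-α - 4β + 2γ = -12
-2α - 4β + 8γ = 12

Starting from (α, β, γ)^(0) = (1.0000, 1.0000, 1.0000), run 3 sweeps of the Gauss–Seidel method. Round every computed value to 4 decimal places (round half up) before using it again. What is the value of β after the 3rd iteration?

Iteration 1:
  α = (-2 - (3)·1.0000 - (-1)·1.0000) / (8) = -0.5000
  β = (-12 - (-1)·-0.5000 - (2)·1.0000) / (-4) = 3.6250
  γ = (12 - (-2)·-0.5000 - (-4)·3.6250) / (8) = 3.1875
Iteration 2:
  α = (-2 - (3)·3.6250 - (-1)·3.1875) / (8) = -1.2109
  β = (-12 - (-1)·-1.2109 - (2)·3.1875) / (-4) = 4.8965
  γ = (12 - (-2)·-1.2109 - (-4)·4.8965) / (8) = 3.6455
Iteration 3:
  α = (-2 - (3)·4.8965 - (-1)·3.6455) / (8) = -1.6305
  β = (-12 - (-1)·-1.6305 - (2)·3.6455) / (-4) = 5.2304
  γ = (12 - (-2)·-1.6305 - (-4)·5.2304) / (8) = 3.7076

5.2304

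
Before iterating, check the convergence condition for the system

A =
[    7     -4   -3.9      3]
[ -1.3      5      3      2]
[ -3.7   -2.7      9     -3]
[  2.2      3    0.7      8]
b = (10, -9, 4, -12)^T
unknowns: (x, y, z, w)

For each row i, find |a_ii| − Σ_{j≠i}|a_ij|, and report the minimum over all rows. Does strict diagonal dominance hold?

row 1: |7| − (4+3.9+3) = -3.9
row 2: |5| − (1.3+3+2) = -1.3
row 3: |9| − (3.7+2.7+3) = -0.4
row 4: |8| − (2.2+3+0.7) = 2.1
minimum over rows = -3.9 → not strictly diagonally dominant

-3.9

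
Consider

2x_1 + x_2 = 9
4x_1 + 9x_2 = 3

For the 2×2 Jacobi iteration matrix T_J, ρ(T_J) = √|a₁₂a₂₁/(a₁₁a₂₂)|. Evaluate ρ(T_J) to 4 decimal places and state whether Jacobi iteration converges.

a₁₂a₂₁/(a₁₁a₂₂) = (1)·(4) / ((2)·(9)) = 0.222222
ρ = √|0.222222| = √0.222222 = 0.4714
ρ < 1, so Jacobi converges

0.4714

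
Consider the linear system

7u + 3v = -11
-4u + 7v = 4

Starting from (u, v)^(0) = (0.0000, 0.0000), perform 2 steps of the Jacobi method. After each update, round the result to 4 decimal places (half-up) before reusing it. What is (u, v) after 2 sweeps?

Iteration 1:
  u = (-11 - (3)·0.0000) / (7) = -1.5714
  v = (4 - (-4)·0.0000) / (7) = 0.5714
Iteration 2:
  u = (-11 - (3)·0.5714) / (7) = -1.8163
  v = (4 - (-4)·-1.5714) / (7) = -0.3265

(-1.8163, -0.3265)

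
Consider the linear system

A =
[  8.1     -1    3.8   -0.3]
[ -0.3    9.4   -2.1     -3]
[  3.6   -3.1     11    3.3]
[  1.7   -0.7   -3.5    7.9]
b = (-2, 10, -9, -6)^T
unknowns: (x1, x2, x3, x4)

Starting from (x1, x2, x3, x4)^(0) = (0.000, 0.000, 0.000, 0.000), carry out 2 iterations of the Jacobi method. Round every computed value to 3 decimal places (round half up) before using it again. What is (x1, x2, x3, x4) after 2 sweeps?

Iteration 1:
  x1 = (-2 - (-1)·0.000 - (3.8)·0.000 - (-0.3)·0.000) / (8.1) = -0.247
  x2 = (10 - (-0.3)·0.000 - (-2.1)·0.000 - (-3)·0.000) / (9.4) = 1.064
  x3 = (-9 - (3.6)·0.000 - (-3.1)·0.000 - (3.3)·0.000) / (11) = -0.818
  x4 = (-6 - (1.7)·0.000 - (-0.7)·0.000 - (-3.5)·0.000) / (7.9) = -0.759
Iteration 2:
  x1 = (-2 - (-1)·1.064 - (3.8)·-0.818 - (-0.3)·-0.759) / (8.1) = 0.240
  x2 = (10 - (-0.3)·-0.247 - (-2.1)·-0.818 - (-3)·-0.759) / (9.4) = 0.631
  x3 = (-9 - (3.6)·-0.247 - (-3.1)·1.064 - (3.3)·-0.759) / (11) = -0.210
  x4 = (-6 - (1.7)·-0.247 - (-0.7)·1.064 - (-3.5)·-0.818) / (7.9) = -0.974

(0.240, 0.631, -0.210, -0.974)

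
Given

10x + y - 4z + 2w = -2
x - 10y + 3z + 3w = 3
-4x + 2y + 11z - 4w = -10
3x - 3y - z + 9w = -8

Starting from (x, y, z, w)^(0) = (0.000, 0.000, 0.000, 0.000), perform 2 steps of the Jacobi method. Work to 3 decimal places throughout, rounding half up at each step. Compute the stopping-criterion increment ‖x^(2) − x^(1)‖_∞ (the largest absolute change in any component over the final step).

Iteration 1:
  x = (-2 - (1)·0.000 - (-4)·0.000 - (2)·0.000) / (10) = -0.200
  y = (3 - (1)·0.000 - (3)·0.000 - (3)·0.000) / (-10) = -0.300
  z = (-10 - (-4)·0.000 - (2)·0.000 - (-4)·0.000) / (11) = -0.909
  w = (-8 - (3)·0.000 - (-3)·0.000 - (-1)·0.000) / (9) = -0.889
Iteration 2:
  x = (-2 - (1)·-0.300 - (-4)·-0.909 - (2)·-0.889) / (10) = -0.356
  y = (3 - (1)·-0.200 - (3)·-0.909 - (3)·-0.889) / (-10) = -0.859
  z = (-10 - (-4)·-0.200 - (2)·-0.300 - (-4)·-0.889) / (11) = -1.251
  w = (-8 - (3)·-0.200 - (-3)·-0.300 - (-1)·-0.909) / (9) = -1.023
Change: (-0.156, -0.559, -0.342, -0.134) → max |·| = 0.559

0.559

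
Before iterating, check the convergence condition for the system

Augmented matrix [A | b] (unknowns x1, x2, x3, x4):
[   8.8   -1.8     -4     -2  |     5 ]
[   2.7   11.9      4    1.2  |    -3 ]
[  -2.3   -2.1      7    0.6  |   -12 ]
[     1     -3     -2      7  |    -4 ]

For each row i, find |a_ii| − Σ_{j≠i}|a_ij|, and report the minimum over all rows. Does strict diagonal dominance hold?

1

row 1: |8.8| − (1.8+4+2) = 1
row 2: |11.9| − (2.7+4+1.2) = 4
row 3: |7| − (2.3+2.1+0.6) = 2
row 4: |7| − (1+3+2) = 1
minimum over rows = 1 → strictly diagonally dominant (convergence guaranteed)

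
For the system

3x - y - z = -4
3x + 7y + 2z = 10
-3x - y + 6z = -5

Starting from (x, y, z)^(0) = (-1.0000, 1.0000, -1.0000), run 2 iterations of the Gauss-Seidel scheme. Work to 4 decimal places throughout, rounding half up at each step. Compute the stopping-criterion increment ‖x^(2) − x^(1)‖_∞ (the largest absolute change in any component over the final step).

0.3889

Iteration 1:
  x = (-4 - (-1)·1.0000 - (-1)·-1.0000) / (3) = -1.3333
  y = (10 - (3)·-1.3333 - (2)·-1.0000) / (7) = 2.2857
  z = (-5 - (-3)·-1.3333 - (-1)·2.2857) / (6) = -1.1190
Iteration 2:
  x = (-4 - (-1)·2.2857 - (-1)·-1.1190) / (3) = -0.9444
  y = (10 - (3)·-0.9444 - (2)·-1.1190) / (7) = 2.1530
  z = (-5 - (-3)·-0.9444 - (-1)·2.1530) / (6) = -0.9467
Change: (0.3889, -0.1327, 0.1723) → max |·| = 0.3889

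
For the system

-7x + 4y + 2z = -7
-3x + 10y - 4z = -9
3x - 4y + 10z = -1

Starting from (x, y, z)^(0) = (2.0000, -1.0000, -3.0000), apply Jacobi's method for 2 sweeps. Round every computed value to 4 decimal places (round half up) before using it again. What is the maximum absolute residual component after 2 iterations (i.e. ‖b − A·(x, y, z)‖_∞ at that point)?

Iteration 1:
  x = (-7 - (4)·-1.0000 - (2)·-3.0000) / (-7) = -0.4286
  y = (-9 - (-3)·2.0000 - (-4)·-3.0000) / (10) = -1.5000
  z = (-1 - (3)·2.0000 - (-4)·-1.0000) / (10) = -1.1000
Iteration 2:
  x = (-7 - (4)·-1.5000 - (2)·-1.1000) / (-7) = -0.1714
  y = (-9 - (-3)·-0.4286 - (-4)·-1.1000) / (10) = -1.4686
  z = (-1 - (3)·-0.4286 - (-4)·-1.5000) / (10) = -0.5714
Residual b − A·x = (-1.1826, 2.8862, -0.6462); ∞-norm = 2.8862

2.8862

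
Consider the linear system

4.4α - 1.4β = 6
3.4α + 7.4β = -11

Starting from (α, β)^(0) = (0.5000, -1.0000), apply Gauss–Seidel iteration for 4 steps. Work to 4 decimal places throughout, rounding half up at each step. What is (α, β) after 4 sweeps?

Iteration 1:
  α = (6 - (-1.4)·-1.0000) / (4.4) = 1.0455
  β = (-11 - (3.4)·1.0455) / (7.4) = -1.9669
Iteration 2:
  α = (6 - (-1.4)·-1.9669) / (4.4) = 0.7378
  β = (-11 - (3.4)·0.7378) / (7.4) = -1.8255
Iteration 3:
  α = (6 - (-1.4)·-1.8255) / (4.4) = 0.7828
  β = (-11 - (3.4)·0.7828) / (7.4) = -1.8462
Iteration 4:
  α = (6 - (-1.4)·-1.8462) / (4.4) = 0.7762
  β = (-11 - (3.4)·0.7762) / (7.4) = -1.8431

(0.7762, -1.8431)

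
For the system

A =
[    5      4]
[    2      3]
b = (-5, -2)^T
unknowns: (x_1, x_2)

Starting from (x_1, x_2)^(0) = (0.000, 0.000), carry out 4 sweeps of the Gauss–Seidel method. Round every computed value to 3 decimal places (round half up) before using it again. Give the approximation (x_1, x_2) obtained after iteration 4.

(-1.000, 0.000)

Iteration 1:
  x_1 = (-5 - (4)·0.000) / (5) = -1.000
  x_2 = (-2 - (2)·-1.000) / (3) = 0.000
Iteration 2:
  x_1 = (-5 - (4)·0.000) / (5) = -1.000
  x_2 = (-2 - (2)·-1.000) / (3) = 0.000
Iteration 3:
  x_1 = (-5 - (4)·0.000) / (5) = -1.000
  x_2 = (-2 - (2)·-1.000) / (3) = 0.000
Iteration 4:
  x_1 = (-5 - (4)·0.000) / (5) = -1.000
  x_2 = (-2 - (2)·-1.000) / (3) = 0.000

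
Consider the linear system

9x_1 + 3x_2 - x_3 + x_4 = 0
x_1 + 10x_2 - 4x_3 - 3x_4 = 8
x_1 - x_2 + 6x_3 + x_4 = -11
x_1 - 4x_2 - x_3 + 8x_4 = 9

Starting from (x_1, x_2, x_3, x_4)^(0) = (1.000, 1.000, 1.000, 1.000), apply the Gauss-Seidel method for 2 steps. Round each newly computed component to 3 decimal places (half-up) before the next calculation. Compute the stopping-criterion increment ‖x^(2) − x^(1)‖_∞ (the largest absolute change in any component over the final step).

0.803

Iteration 1:
  x_1 = (0 - (3)·1.000 - (-1)·1.000 - (1)·1.000) / (9) = -0.333
  x_2 = (8 - (1)·-0.333 - (-4)·1.000 - (-3)·1.000) / (10) = 1.533
  x_3 = (-11 - (1)·-0.333 - (-1)·1.533 - (1)·1.000) / (6) = -1.689
  x_4 = (9 - (1)·-0.333 - (-4)·1.533 - (-1)·-1.689) / (8) = 1.722
Iteration 2:
  x_1 = (0 - (3)·1.533 - (-1)·-1.689 - (1)·1.722) / (9) = -0.890
  x_2 = (8 - (1)·-0.890 - (-4)·-1.689 - (-3)·1.722) / (10) = 0.730
  x_3 = (-11 - (1)·-0.890 - (-1)·0.730 - (1)·1.722) / (6) = -1.850
  x_4 = (9 - (1)·-0.890 - (-4)·0.730 - (-1)·-1.850) / (8) = 1.370
Change: (-0.557, -0.803, -0.161, -0.352) → max |·| = 0.803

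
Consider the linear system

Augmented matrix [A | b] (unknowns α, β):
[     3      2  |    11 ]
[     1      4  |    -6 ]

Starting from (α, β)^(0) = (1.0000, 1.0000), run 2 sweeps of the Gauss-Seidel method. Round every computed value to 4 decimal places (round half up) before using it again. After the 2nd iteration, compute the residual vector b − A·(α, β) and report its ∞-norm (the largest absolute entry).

1.0833

Iteration 1:
  α = (11 - (2)·1.0000) / (3) = 3.0000
  β = (-6 - (1)·3.0000) / (4) = -2.2500
Iteration 2:
  α = (11 - (2)·-2.2500) / (3) = 5.1667
  β = (-6 - (1)·5.1667) / (4) = -2.7917
Residual b − A·x = (1.0833, 0.0001); ∞-norm = 1.0833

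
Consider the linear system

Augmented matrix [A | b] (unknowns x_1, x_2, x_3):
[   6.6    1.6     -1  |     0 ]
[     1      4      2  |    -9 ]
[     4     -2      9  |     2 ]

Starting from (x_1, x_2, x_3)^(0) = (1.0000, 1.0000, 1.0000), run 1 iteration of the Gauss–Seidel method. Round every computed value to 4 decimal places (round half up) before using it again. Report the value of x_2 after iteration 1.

-2.7273

Iteration 1:
  x_1 = (0 - (1.6)·1.0000 - (-1)·1.0000) / (6.6) = -0.0909
  x_2 = (-9 - (1)·-0.0909 - (2)·1.0000) / (4) = -2.7273
  x_3 = (2 - (4)·-0.0909 - (-2)·-2.7273) / (9) = -0.3434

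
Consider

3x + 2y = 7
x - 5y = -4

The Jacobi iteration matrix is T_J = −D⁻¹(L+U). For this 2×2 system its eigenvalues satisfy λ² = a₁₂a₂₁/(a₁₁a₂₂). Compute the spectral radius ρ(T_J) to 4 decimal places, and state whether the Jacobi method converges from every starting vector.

a₁₂a₂₁/(a₁₁a₂₂) = (2)·(1) / ((3)·(-5)) = -0.133333
ρ = √|-0.133333| = √0.133333 = 0.3651
ρ < 1, so Jacobi converges

0.3651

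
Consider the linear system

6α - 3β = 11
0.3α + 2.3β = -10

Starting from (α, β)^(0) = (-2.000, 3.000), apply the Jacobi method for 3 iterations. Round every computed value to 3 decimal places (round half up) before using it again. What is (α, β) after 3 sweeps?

(-0.558, -4.320)

Iteration 1:
  α = (11 - (-3)·3.000) / (6) = 3.333
  β = (-10 - (0.3)·-2.000) / (2.3) = -4.087
Iteration 2:
  α = (11 - (-3)·-4.087) / (6) = -0.210
  β = (-10 - (0.3)·3.333) / (2.3) = -4.783
Iteration 3:
  α = (11 - (-3)·-4.783) / (6) = -0.558
  β = (-10 - (0.3)·-0.210) / (2.3) = -4.320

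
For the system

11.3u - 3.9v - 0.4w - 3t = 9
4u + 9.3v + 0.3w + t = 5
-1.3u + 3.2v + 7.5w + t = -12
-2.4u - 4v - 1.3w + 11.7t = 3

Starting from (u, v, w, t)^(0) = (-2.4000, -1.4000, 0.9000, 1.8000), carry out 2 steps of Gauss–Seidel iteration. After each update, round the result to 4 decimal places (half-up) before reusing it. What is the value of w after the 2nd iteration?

-1.5927

Iteration 1:
  u = (9 - (-3.9)·-1.4000 - (-0.4)·0.9000 - (-3)·1.8000) / (11.3) = 0.8230
  v = (5 - (4)·0.8230 - (0.3)·0.9000 - (1)·1.8000) / (9.3) = -0.0389
  w = (-12 - (-1.3)·0.8230 - (3.2)·-0.0389 - (1)·1.8000) / (7.5) = -1.6807
  t = (3 - (-2.4)·0.8230 - (-4)·-0.0389 - (-1.3)·-1.6807) / (11.7) = 0.2252
Iteration 2:
  u = (9 - (-3.9)·-0.0389 - (-0.4)·-1.6807 - (-3)·0.2252) / (11.3) = 0.7833
  v = (5 - (4)·0.7833 - (0.3)·-1.6807 - (1)·0.2252) / (9.3) = 0.2307
  w = (-12 - (-1.3)·0.7833 - (3.2)·0.2307 - (1)·0.2252) / (7.5) = -1.5927
  t = (3 - (-2.4)·0.7833 - (-4)·0.2307 - (-1.3)·-1.5927) / (11.7) = 0.3190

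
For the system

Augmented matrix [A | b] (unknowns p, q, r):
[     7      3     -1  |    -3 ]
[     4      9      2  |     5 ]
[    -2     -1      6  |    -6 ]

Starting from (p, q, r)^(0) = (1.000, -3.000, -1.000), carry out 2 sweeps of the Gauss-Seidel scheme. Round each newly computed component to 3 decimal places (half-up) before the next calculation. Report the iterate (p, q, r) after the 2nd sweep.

(-0.724, 1.030, -1.070)

Iteration 1:
  p = (-3 - (3)·-3.000 - (-1)·-1.000) / (7) = 0.714
  q = (5 - (4)·0.714 - (2)·-1.000) / (9) = 0.460
  r = (-6 - (-2)·0.714 - (-1)·0.460) / (6) = -0.685
Iteration 2:
  p = (-3 - (3)·0.460 - (-1)·-0.685) / (7) = -0.724
  q = (5 - (4)·-0.724 - (2)·-0.685) / (9) = 1.030
  r = (-6 - (-2)·-0.724 - (-1)·1.030) / (6) = -1.070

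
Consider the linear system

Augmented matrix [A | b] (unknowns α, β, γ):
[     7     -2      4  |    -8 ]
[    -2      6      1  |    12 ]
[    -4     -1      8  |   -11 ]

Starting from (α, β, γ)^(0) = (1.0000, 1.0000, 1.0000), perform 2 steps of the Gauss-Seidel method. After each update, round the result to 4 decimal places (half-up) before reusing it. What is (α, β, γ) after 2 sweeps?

Iteration 1:
  α = (-8 - (-2)·1.0000 - (4)·1.0000) / (7) = -1.4286
  β = (12 - (-2)·-1.4286 - (1)·1.0000) / (6) = 1.3571
  γ = (-11 - (-4)·-1.4286 - (-1)·1.3571) / (8) = -1.9197
Iteration 2:
  α = (-8 - (-2)·1.3571 - (4)·-1.9197) / (7) = 0.3419
  β = (12 - (-2)·0.3419 - (1)·-1.9197) / (6) = 2.4339
  γ = (-11 - (-4)·0.3419 - (-1)·2.4339) / (8) = -0.8998

(0.3419, 2.4339, -0.8998)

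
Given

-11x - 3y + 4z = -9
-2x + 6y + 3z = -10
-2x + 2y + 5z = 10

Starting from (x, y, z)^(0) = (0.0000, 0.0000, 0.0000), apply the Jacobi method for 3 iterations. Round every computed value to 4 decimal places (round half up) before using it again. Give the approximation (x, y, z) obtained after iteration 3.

(2.5598, -2.4970, 3.7576)

Iteration 1:
  x = (-9 - (-3)·0.0000 - (4)·0.0000) / (-11) = 0.8182
  y = (-10 - (-2)·0.0000 - (3)·0.0000) / (6) = -1.6667
  z = (10 - (-2)·0.0000 - (2)·0.0000) / (5) = 2.0000
Iteration 2:
  x = (-9 - (-3)·-1.6667 - (4)·2.0000) / (-11) = 2.0000
  y = (-10 - (-2)·0.8182 - (3)·2.0000) / (6) = -2.3939
  z = (10 - (-2)·0.8182 - (2)·-1.6667) / (5) = 2.9940
Iteration 3:
  x = (-9 - (-3)·-2.3939 - (4)·2.9940) / (-11) = 2.5598
  y = (-10 - (-2)·2.0000 - (3)·2.9940) / (6) = -2.4970
  z = (10 - (-2)·2.0000 - (2)·-2.3939) / (5) = 3.7576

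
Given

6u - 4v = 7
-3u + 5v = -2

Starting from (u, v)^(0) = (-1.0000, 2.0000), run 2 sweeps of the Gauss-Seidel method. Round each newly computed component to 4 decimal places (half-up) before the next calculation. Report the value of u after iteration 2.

1.9000

Iteration 1:
  u = (7 - (-4)·2.0000) / (6) = 2.5000
  v = (-2 - (-3)·2.5000) / (5) = 1.1000
Iteration 2:
  u = (7 - (-4)·1.1000) / (6) = 1.9000
  v = (-2 - (-3)·1.9000) / (5) = 0.7400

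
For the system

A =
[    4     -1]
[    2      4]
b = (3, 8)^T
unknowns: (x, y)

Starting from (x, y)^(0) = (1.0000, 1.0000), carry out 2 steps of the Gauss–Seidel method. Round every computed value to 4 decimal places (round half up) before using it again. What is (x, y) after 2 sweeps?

(1.1250, 1.4375)

Iteration 1:
  x = (3 - (-1)·1.0000) / (4) = 1.0000
  y = (8 - (2)·1.0000) / (4) = 1.5000
Iteration 2:
  x = (3 - (-1)·1.5000) / (4) = 1.1250
  y = (8 - (2)·1.1250) / (4) = 1.4375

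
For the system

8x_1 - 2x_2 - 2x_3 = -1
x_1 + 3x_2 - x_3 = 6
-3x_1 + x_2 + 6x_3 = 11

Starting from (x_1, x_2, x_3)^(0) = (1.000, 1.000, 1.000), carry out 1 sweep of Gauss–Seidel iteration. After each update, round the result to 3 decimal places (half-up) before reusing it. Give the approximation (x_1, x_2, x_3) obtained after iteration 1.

(0.375, 2.208, 1.653)

Iteration 1:
  x_1 = (-1 - (-2)·1.000 - (-2)·1.000) / (8) = 0.375
  x_2 = (6 - (1)·0.375 - (-1)·1.000) / (3) = 2.208
  x_3 = (11 - (-3)·0.375 - (1)·2.208) / (6) = 1.653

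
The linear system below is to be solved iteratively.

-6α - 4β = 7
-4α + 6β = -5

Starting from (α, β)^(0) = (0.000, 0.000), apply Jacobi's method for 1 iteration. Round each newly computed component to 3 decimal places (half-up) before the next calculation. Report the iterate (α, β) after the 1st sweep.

(-1.167, -0.833)

Iteration 1:
  α = (7 - (-4)·0.000) / (-6) = -1.167
  β = (-5 - (-4)·0.000) / (6) = -0.833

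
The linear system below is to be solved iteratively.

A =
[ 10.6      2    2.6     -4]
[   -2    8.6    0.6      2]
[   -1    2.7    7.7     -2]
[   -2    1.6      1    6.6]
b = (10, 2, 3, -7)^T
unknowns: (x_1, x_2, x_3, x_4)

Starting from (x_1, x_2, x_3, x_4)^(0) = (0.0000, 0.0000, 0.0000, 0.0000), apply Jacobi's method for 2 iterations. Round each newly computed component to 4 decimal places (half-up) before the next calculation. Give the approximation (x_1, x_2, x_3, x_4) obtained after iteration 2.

(0.4037, 0.6714, 0.1551, -0.8901)

Iteration 1:
  x_1 = (10 - (2)·0.0000 - (2.6)·0.0000 - (-4)·0.0000) / (10.6) = 0.9434
  x_2 = (2 - (-2)·0.0000 - (0.6)·0.0000 - (2)·0.0000) / (8.6) = 0.2326
  x_3 = (3 - (-1)·0.0000 - (2.7)·0.0000 - (-2)·0.0000) / (7.7) = 0.3896
  x_4 = (-7 - (-2)·0.0000 - (1.6)·0.0000 - (1)·0.0000) / (6.6) = -1.0606
Iteration 2:
  x_1 = (10 - (2)·0.2326 - (2.6)·0.3896 - (-4)·-1.0606) / (10.6) = 0.4037
  x_2 = (2 - (-2)·0.9434 - (0.6)·0.3896 - (2)·-1.0606) / (8.6) = 0.6714
  x_3 = (3 - (-1)·0.9434 - (2.7)·0.2326 - (-2)·-1.0606) / (7.7) = 0.1551
  x_4 = (-7 - (-2)·0.9434 - (1.6)·0.2326 - (1)·0.3896) / (6.6) = -0.8901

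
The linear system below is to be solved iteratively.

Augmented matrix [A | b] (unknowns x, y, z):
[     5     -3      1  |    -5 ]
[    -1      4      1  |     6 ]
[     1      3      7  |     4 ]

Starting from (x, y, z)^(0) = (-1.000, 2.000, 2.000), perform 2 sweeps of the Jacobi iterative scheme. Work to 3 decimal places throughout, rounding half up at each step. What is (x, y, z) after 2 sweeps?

Iteration 1:
  x = (-5 - (-3)·2.000 - (1)·2.000) / (5) = -0.200
  y = (6 - (-1)·-1.000 - (1)·2.000) / (4) = 0.750
  z = (4 - (1)·-1.000 - (3)·2.000) / (7) = -0.143
Iteration 2:
  x = (-5 - (-3)·0.750 - (1)·-0.143) / (5) = -0.521
  y = (6 - (-1)·-0.200 - (1)·-0.143) / (4) = 1.486
  z = (4 - (1)·-0.200 - (3)·0.750) / (7) = 0.279

(-0.521, 1.486, 0.279)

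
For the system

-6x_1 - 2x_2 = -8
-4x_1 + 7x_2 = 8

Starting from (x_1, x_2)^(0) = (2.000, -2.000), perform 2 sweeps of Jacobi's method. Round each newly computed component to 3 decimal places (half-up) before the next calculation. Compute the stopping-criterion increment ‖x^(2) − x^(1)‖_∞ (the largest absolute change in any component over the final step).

Iteration 1:
  x_1 = (-8 - (-2)·-2.000) / (-6) = 2.000
  x_2 = (8 - (-4)·2.000) / (7) = 2.286
Iteration 2:
  x_1 = (-8 - (-2)·2.286) / (-6) = 0.571
  x_2 = (8 - (-4)·2.000) / (7) = 2.286
Change: (-1.429, 0.000) → max |·| = 1.429

1.429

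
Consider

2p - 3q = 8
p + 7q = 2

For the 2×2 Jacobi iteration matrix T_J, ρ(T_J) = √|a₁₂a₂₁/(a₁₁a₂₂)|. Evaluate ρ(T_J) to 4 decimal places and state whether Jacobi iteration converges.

0.4629

a₁₂a₂₁/(a₁₁a₂₂) = (-3)·(1) / ((2)·(7)) = -0.214286
ρ = √|-0.214286| = √0.214286 = 0.4629
ρ < 1, so Jacobi converges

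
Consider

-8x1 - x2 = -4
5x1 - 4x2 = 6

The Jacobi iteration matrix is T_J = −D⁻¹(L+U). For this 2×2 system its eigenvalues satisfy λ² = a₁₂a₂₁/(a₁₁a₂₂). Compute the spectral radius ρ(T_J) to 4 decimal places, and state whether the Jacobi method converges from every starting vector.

0.3953

a₁₂a₂₁/(a₁₁a₂₂) = (-1)·(5) / ((-8)·(-4)) = -0.156250
ρ = √|-0.156250| = √0.156250 = 0.3953
ρ < 1, so Jacobi converges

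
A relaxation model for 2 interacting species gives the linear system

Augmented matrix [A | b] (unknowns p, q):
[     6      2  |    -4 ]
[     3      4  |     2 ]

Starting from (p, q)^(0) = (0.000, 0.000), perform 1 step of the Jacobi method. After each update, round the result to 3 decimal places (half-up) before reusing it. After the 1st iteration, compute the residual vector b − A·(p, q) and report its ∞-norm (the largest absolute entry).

2.001

Iteration 1:
  p = (-4 - (2)·0.000) / (6) = -0.667
  q = (2 - (3)·0.000) / (4) = 0.500
Residual b − A·x = (-0.998, 2.001); ∞-norm = 2.001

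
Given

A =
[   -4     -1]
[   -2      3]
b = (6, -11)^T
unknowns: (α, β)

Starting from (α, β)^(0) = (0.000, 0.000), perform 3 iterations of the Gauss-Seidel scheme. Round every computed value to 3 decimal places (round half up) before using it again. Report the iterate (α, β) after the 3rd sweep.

Iteration 1:
  α = (6 - (-1)·0.000) / (-4) = -1.500
  β = (-11 - (-2)·-1.500) / (3) = -4.667
Iteration 2:
  α = (6 - (-1)·-4.667) / (-4) = -0.333
  β = (-11 - (-2)·-0.333) / (3) = -3.889
Iteration 3:
  α = (6 - (-1)·-3.889) / (-4) = -0.528
  β = (-11 - (-2)·-0.528) / (3) = -4.019

(-0.528, -4.019)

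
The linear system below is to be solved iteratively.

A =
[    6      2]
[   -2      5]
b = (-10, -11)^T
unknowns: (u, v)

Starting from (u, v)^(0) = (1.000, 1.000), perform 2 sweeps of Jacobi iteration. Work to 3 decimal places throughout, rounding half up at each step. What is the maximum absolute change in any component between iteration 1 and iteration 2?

Iteration 1:
  u = (-10 - (2)·1.000) / (6) = -2.000
  v = (-11 - (-2)·1.000) / (5) = -1.800
Iteration 2:
  u = (-10 - (2)·-1.800) / (6) = -1.067
  v = (-11 - (-2)·-2.000) / (5) = -3.000
Change: (0.933, -1.200) → max |·| = 1.200

1.200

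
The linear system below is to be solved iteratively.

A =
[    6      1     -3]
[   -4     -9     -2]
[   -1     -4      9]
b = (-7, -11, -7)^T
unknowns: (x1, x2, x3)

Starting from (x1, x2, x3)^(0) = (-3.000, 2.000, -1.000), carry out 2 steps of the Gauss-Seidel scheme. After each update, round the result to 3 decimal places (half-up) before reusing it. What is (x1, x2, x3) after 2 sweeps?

Iteration 1:
  x1 = (-7 - (1)·2.000 - (-3)·-1.000) / (6) = -2.000
  x2 = (-11 - (-4)·-2.000 - (-2)·-1.000) / (-9) = 2.333
  x3 = (-7 - (-1)·-2.000 - (-4)·2.333) / (9) = 0.037
Iteration 2:
  x1 = (-7 - (1)·2.333 - (-3)·0.037) / (6) = -1.537
  x2 = (-11 - (-4)·-1.537 - (-2)·0.037) / (-9) = 1.897
  x3 = (-7 - (-1)·-1.537 - (-4)·1.897) / (9) = -0.105

(-1.537, 1.897, -0.105)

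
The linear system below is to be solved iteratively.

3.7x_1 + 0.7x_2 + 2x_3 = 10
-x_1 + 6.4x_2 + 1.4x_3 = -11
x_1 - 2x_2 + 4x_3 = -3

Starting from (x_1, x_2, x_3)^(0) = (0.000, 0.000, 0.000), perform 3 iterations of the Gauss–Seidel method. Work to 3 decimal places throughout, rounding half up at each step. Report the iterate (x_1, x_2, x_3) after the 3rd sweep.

Iteration 1:
  x_1 = (10 - (0.7)·0.000 - (2)·0.000) / (3.7) = 2.703
  x_2 = (-11 - (-1)·2.703 - (1.4)·0.000) / (6.4) = -1.296
  x_3 = (-3 - (1)·2.703 - (-2)·-1.296) / (4) = -2.074
Iteration 2:
  x_1 = (10 - (0.7)·-1.296 - (2)·-2.074) / (3.7) = 4.069
  x_2 = (-11 - (-1)·4.069 - (1.4)·-2.074) / (6.4) = -0.629
  x_3 = (-3 - (1)·4.069 - (-2)·-0.629) / (4) = -2.082
Iteration 3:
  x_1 = (10 - (0.7)·-0.629 - (2)·-2.082) / (3.7) = 3.947
  x_2 = (-11 - (-1)·3.947 - (1.4)·-2.082) / (6.4) = -0.647
  x_3 = (-3 - (1)·3.947 - (-2)·-0.647) / (4) = -2.060

(3.947, -0.647, -2.060)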